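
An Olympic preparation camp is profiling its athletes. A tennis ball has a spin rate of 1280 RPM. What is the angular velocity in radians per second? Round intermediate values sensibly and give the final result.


Convert RPM to rad/s: multiply by 2*pi and divide by 60
omega = 1280 * 2 * pi / 60
= 134.041 rad/s

134.041 rad/s


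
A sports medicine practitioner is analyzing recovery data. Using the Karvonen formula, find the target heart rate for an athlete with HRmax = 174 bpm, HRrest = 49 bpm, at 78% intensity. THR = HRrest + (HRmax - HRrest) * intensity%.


HRR = 174 - 49 = 125
THR = 49 + 125 * 0.78
= 49 + 97.5
= 146.5 bpm

146.5 bpm


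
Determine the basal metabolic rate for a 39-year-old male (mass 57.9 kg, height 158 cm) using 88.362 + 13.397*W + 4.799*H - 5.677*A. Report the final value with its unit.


BMR = 88.362 + 13.397*57.9 + 4.799*158 - 5.677*39
= 1400.89 kcal/day

1400.89 kcal/day


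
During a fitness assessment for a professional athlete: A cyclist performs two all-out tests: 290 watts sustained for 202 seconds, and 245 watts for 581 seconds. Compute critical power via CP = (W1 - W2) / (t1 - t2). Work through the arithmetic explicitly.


W1 = P1 * t1 = 290 * 202 = 58580 J
W2 = P2 * t2 = 245 * 581 = 142345 J
CP = (58580 - 142345) / (202 - 581)
= 221.02 W

221.02 W


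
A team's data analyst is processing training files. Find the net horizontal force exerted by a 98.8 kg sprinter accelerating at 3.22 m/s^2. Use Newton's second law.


Newton's second law: F = m * a
F = 98.8 * 3.22 = 318.14 N

318.14 N


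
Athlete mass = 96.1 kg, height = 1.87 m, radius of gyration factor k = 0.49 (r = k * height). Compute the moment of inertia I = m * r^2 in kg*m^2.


r = k * height = 0.49 * 1.87 = 0.9163 m
r^2 = 0.9163^2 = 0.839606
I = 96.1 * 0.839606 = 80.686 kg*m^2

80.686 kg*m^2


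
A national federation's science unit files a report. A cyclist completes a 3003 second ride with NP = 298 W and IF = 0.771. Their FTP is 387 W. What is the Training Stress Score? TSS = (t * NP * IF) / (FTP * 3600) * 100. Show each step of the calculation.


t * NP * IF = 3003 * 298 * 0.771 = 689963.274
FTP * 3600 = 1393200
TSS = (689963.274 / 1393200) * 100 = 49.52

49.52 TSS


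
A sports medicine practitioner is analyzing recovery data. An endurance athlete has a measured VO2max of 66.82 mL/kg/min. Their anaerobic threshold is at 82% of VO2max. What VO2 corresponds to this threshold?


Anaerobic threshold VO2 = VO2max * 82%
= 66.82 * 0.82
= 54.79 mL/kg/min

54.79 mL/kg/min


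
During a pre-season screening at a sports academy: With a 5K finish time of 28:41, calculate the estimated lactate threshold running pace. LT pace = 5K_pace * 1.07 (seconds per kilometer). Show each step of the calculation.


Race duration = 1721 s for 5 km
Average pace = 1721 / 5 = 344.2 s/km
LT pace = 344.2 * 1.07
= 368.29 s/km

368.29 s/km


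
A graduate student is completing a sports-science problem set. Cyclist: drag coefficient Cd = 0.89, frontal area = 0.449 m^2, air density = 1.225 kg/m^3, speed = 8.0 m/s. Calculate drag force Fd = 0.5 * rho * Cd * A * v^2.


v^2 = 8.0^2 = 64.0
Fd = 0.5 * 1.225 * 0.89 * 0.449 * 64.0
= 15.665 N

15.665 N


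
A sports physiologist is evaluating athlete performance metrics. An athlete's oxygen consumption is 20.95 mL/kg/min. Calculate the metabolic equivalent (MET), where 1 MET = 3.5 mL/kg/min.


MET = VO2 / 3.5
= 20.95 / 3.5
= 5.99 METs

5.99 METs


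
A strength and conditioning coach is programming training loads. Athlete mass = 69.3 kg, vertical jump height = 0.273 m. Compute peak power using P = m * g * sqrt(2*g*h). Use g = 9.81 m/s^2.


sqrt(2 * 9.81 * 0.273) = sqrt(5.35626) = 2.31436 m/s
P = 69.3 * 9.81 * 2.31436
= 1573.38 W

1573.38 W


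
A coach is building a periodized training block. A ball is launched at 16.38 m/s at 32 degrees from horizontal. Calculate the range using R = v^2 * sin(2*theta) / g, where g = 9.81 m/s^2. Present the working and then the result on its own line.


sin(2 * 32) = sin(64) = 0.898794
v^2 = 16.38^2 = 268.3044
R = 268.3044 * 0.898794 / 9.81
= 24.582 m

24.582 m


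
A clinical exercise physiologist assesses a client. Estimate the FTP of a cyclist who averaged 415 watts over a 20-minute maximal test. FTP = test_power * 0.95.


FTP = 415 * 0.95 = 394.25 W

394.25 W


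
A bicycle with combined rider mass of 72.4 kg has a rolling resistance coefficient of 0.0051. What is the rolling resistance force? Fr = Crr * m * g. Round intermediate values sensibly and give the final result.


Fr = 0.0051 * 72.4 * 9.81
= 0.36924 * 9.81
= 3.622 N

3.622 N


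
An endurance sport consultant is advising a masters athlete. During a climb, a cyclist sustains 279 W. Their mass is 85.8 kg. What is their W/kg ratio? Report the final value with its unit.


Power-to-weight = 279 W / 85.8 kg
= 3.252 W/kg

3.252 W/kg


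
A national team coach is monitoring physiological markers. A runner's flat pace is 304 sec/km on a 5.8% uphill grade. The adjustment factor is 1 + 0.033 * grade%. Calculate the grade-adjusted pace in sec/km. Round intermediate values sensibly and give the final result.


Factor = 1 + 0.033 * 5.8 = 1.1914
Adjusted pace = 304 * 1.1914
= 362.19 sec/km

362.19 s/km


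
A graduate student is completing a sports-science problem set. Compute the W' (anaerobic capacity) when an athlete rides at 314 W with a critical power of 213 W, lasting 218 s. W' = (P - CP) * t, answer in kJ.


Above-CP power = 101 W
Duration = 218 s
W' = 101 * 218 = 22018 J
Convert: 22018 / 1000 = 22.018 kJ

22.018 kJ


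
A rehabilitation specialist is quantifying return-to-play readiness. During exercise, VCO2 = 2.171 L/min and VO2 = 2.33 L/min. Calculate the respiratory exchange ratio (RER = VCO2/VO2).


RER = VCO2 / VO2
= 2.171 / 2.33
= 0.9318

0.9318


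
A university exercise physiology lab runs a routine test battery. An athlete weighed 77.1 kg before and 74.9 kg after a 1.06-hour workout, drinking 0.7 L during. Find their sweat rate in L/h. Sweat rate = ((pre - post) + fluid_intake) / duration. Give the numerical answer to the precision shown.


Body mass change = 2.2 kg
Total sweat loss = 2.2 + 0.7 = 2.9 L
Rate = 2.9 / 1.06 = 2.736 L/h

2.736 L/h


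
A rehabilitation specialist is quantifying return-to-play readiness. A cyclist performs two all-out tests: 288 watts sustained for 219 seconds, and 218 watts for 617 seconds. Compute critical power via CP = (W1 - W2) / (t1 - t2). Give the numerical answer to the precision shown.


W1 = P1 * t1 = 288 * 219 = 63072 J
W2 = P2 * t2 = 218 * 617 = 134506 J
CP = (63072 - 134506) / (219 - 617)
= 179.48 W

179.48 W


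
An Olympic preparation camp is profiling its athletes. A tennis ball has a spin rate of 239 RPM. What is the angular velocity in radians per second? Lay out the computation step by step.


Convert RPM to rad/s: multiply by 2*pi and divide by 60
omega = 239 * 2 * pi / 60
= 25.028 rad/s

25.028 rad/s


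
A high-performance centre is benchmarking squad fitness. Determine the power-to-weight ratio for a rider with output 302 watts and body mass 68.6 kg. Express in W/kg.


P/W = 302 / 68.6 = 4.402 W/kg

4.402 W/kg


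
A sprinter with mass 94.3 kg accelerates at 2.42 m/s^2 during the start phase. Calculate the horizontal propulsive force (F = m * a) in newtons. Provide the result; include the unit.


F = m * a
= 94.3 * 2.42
= 228.21 N

228.21 N


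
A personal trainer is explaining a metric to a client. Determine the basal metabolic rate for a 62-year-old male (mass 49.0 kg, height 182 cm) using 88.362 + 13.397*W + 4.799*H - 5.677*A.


BMR = 88.362 + 13.397*49.0 + 4.799*182 - 5.677*62
= 1266.26 kcal/day

1266.26 kcal/day


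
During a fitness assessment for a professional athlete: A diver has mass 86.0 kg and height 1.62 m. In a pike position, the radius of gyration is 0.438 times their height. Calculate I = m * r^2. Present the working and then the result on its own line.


r = 0.438 * 1.62 = 0.70956 m
I = m * r^2 = 86.0 * 0.503475 = 43.299 kg*m^2

43.299 kg*m^2


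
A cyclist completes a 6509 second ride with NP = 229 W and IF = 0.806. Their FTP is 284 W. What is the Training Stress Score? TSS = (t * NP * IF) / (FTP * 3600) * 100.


t * NP * IF = 6509 * 229 * 0.806 = 1201392.166
FTP * 3600 = 1022400
TSS = (1201392.166 / 1022400) * 100 = 117.51

117.51 TSS


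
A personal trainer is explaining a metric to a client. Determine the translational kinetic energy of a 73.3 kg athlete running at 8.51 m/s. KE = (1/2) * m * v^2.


KE = 0.5 * m * v^2
= 0.5 * 73.3 * 8.51^2
= 0.5 * 73.3 * 72.4201
= 2654.2 J

2654.2 J


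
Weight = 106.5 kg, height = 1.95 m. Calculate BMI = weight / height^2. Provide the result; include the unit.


height^2 = 1.95^2 = 3.8025
BMI = 106.5 / 3.8025 = 28.01 kg/m^2

28.01 kg/m^2


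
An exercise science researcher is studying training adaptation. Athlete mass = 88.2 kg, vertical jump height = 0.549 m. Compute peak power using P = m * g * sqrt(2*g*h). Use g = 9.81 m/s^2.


sqrt(2 * 9.81 * 0.549) = sqrt(10.77138) = 3.281978 m/s
P = 88.2 * 9.81 * 3.281978
= 2839.71 W

2839.71 W


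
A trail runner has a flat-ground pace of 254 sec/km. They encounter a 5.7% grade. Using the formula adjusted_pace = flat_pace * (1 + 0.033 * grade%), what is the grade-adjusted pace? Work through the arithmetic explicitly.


Grade factor = 1 + 0.033 * 5.7 = 1.1881
Adjusted = 254 * 1.1881 = 301.78 sec/km

301.78 s/km


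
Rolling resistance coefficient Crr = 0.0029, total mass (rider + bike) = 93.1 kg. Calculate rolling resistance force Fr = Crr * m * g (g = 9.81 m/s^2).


Fr = Crr * m * g
= 0.0029 * 93.1 * 9.81
= 2.649 N

2.649 N


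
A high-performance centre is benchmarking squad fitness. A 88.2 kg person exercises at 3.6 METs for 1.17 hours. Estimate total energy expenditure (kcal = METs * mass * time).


Energy = METs * mass(kg) * time(h)
= 3.6 * 88.2 * 1.17
= 371.5 kcal

371.5 kcal


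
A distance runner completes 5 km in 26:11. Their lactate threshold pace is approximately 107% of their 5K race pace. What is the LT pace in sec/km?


Convert to seconds: 26 min 11 s = 1571 s
Pace per km = 1571 / 5 = 314.2 s/km
LT pace = 314.2 * 1.07 = 336.19 s/km

336.19 s/km


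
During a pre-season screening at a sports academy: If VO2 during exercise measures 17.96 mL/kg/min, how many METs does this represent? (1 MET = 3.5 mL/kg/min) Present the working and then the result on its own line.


METs = VO2 / 3.5 = 17.96 / 3.5 = 5.13

5.13 METs


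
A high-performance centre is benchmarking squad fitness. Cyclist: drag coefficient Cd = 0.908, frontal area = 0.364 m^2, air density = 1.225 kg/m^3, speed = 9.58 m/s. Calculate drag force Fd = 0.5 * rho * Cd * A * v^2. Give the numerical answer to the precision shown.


v^2 = 9.58^2 = 91.7764
Fd = 0.5 * 1.225 * 0.908 * 0.364 * 91.7764
= 18.579 N

18.579 N


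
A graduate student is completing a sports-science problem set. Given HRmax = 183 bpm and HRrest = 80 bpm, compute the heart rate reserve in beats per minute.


Heart rate reserve = maximum HR minus resting HR
HRR = 183 - 80 = 103 bpm

103 bpm


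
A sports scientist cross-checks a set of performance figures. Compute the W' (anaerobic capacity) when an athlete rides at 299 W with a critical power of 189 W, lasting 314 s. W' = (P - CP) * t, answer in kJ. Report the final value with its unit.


Above-CP power = 110 W
Duration = 314 s
W' = 110 * 314 = 34540 J
Convert: 34540 / 1000 = 34.54 kJ

34.54 kJ


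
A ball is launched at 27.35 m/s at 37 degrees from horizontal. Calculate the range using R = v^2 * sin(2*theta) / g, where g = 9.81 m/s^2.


sin(2 * 37) = sin(74) = 0.961262
v^2 = 27.35^2 = 748.0225
R = 748.0225 * 0.961262 / 9.81
= 73.297 m

73.297 m


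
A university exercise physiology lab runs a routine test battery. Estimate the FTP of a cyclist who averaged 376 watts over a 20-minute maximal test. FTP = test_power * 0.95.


FTP = 376 * 0.95 = 357.2 W

357.2 W


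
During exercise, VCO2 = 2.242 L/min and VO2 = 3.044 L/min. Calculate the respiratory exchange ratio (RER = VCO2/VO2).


RER = VCO2 / VO2
= 2.242 / 3.044
= 0.7365

0.7365


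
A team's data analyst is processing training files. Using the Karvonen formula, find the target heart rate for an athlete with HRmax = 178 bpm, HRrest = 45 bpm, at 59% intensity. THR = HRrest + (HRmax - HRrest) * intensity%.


HRR = 178 - 45 = 133
THR = 45 + 133 * 0.59
= 45 + 78.47
= 123.47 bpm

123.47 bpm


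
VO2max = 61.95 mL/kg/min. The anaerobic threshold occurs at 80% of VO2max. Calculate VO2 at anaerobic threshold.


AT fraction = 80 / 100 = 0.8
AT VO2 = 61.95 * 0.8
= 49.56 mL/kg/min

49.56 mL/kg/min


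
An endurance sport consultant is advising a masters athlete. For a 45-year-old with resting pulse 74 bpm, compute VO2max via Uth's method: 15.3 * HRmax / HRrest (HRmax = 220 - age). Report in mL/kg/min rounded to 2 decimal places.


Step 1: HRmax = 220 - 45 = 175 bpm
Step 2: Ratio = 175 / 74 = 2.3649
Step 3: VO2max = 15.3 * 2.3649 = 36.18 mL/kg/min

36.18 mL/kg/min


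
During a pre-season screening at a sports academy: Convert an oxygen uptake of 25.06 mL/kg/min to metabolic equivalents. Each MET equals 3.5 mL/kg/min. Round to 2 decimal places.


One MET = 3.5 mL/kg/min
Number of METs = 25.06 / 3.5
= 7.16 METs

7.16 METs


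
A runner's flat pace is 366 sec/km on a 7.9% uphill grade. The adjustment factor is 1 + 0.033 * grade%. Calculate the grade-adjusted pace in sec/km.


Factor = 1 + 0.033 * 7.9 = 1.2607
Adjusted pace = 366 * 1.2607
= 461.42 sec/km

461.42 s/km


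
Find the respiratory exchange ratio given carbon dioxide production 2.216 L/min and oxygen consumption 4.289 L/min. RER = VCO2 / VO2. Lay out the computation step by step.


VCO2 = 2.216 L/min
VO2 = 4.289 L/min
RER = 2.216 / 4.289 = 0.5167

0.5167


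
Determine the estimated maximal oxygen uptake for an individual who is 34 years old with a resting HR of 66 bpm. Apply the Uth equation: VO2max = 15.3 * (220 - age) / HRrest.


HRmax = 220 - 34 = 186
VO2max = 15.3 * (186 / 66)
= 15.3 * 2.8182
= 43.12 mL/kg/min

43.12 mL/kg/min


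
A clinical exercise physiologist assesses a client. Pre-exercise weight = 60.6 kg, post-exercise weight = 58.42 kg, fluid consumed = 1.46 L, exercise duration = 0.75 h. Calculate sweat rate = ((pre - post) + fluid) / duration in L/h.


Weight loss = 60.6 - 58.42 = 2.18 kg (approx L)
Total sweat = 2.18 + 1.46 = 3.64 L
Sweat rate = 3.64 / 0.75 = 4.853 L/h

4.853 L/h


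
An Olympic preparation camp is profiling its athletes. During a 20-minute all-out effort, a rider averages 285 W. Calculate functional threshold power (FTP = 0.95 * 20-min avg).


FTP = 0.95 * 285
= 270.75 W

270.75 W


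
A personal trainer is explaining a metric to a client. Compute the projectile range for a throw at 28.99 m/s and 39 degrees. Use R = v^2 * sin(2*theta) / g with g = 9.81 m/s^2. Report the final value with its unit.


Two times the angle = 78 degrees
sin(78) = 0.978148
R = 840.4201 * 0.978148 / 9.81 = 83.798 m

83.798 m


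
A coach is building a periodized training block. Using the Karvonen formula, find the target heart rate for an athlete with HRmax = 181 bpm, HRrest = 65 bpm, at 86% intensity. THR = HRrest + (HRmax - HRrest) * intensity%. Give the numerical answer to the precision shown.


HRR = 181 - 65 = 116
THR = 65 + 116 * 0.86
= 65 + 99.76
= 164.76 bpm

164.76 bpm


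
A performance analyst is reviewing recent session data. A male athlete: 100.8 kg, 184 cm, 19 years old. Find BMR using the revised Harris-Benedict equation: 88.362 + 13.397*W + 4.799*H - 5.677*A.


Intercept = 88.362
Weight contribution = 13.397 * 100.8 = 1350.4176
Height contribution = 4.799 * 184 = 883.016
Age contribution = 5.677 * 19 = 107.863
BMR = 88.362 + 1350.4176 + 883.016 - 107.863
= 2213.93 kcal/day

2213.93 kcal/day


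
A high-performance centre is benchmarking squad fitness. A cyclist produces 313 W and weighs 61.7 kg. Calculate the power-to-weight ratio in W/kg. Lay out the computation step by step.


P/W = power / mass
= 313 / 61.7
= 5.073 W/kg

5.073 W/kg


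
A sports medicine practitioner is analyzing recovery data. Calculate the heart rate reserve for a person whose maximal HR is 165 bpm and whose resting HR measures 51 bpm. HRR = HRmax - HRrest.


HRmax = 165 bpm
HRrest = 51 bpm
HRR = 165 - 51 = 114 bpm

114 bpm


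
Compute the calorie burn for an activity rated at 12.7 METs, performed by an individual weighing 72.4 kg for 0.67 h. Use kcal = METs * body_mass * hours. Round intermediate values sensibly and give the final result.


Product of METs and mass = 12.7 * 72.4 = 919.48
Total kcal = 919.48 * 0.67 = 616.05 kcal

616.05 kcal


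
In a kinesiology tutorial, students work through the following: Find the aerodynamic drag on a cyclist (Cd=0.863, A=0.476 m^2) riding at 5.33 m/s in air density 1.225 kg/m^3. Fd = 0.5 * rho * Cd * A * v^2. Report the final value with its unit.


Fd = 0.5 * 1.225 * 0.863 * 0.476 * 5.33^2
= 0.5 * 1.225 * 0.863 * 0.476 * 28.4089
= 7.148 N

7.148 N


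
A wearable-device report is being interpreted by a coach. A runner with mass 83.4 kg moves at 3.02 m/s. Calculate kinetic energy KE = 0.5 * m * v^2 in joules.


v^2 = 3.02^2 = 9.1204
KE = 0.5 * 83.4 * 9.1204
= 380.32 J

380.32 J


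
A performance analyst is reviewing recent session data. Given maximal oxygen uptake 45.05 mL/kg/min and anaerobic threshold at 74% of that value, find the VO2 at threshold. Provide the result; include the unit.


Percentage as decimal = 0.74
VO2 at AT = 45.05 * 0.74 = 33.34 mL/kg/min

33.34 mL/kg/min


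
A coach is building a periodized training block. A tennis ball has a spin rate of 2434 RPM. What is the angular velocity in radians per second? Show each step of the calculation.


Convert RPM to rad/s: multiply by 2*pi and divide by 60
omega = 2434 * 2 * pi / 60
= 254.888 rad/s

254.888 rad/s


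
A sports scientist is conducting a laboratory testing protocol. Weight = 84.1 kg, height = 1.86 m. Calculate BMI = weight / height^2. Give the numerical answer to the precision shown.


height^2 = 1.86^2 = 3.4596
BMI = 84.1 / 3.4596 = 24.31 kg/m^2

24.31 kg/m^2


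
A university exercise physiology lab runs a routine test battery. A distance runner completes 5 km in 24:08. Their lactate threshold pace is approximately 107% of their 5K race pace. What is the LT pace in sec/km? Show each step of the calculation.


Convert to seconds: 24 min 8 s = 1448 s
Pace per km = 1448 / 5 = 289.6 s/km
LT pace = 289.6 * 1.07 = 309.87 s/km

309.87 s/km


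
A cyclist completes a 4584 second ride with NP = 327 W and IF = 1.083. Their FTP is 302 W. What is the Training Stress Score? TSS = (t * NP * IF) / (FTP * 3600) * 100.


t * NP * IF = 4584 * 327 * 1.083 = 1623382.344
FTP * 3600 = 1087200
TSS = (1623382.344 / 1087200) * 100 = 149.32

149.32 TSS


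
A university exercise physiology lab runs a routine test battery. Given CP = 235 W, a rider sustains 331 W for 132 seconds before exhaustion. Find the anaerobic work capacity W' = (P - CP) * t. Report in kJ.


Excess power = 331 - 235 = 96 W
Work above CP = 96 * 132 = 12672 J
W' = 12.672 kJ

12.672 kJ


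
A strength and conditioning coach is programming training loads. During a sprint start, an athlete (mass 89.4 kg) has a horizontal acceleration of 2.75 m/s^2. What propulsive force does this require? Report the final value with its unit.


Propulsive force = mass * acceleration
= 89.4 kg * 2.75 m/s^2
= 245.85 N

245.85 N


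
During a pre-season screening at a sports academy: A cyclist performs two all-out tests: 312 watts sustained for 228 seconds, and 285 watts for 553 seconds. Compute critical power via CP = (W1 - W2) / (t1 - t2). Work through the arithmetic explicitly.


W1 = P1 * t1 = 312 * 228 = 71136 J
W2 = P2 * t2 = 285 * 553 = 157605 J
CP = (71136 - 157605) / (228 - 553)
= 266.06 W

266.06 W


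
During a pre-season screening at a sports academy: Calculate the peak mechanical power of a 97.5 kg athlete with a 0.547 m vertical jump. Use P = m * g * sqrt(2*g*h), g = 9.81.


First, sqrt(2gh) = sqrt(2 * 9.81 * 0.547)
= sqrt(10.73214) = 3.275995 m/s
Power = 97.5 * 9.81 * 3.275995 = 3133.41 W

3133.41 W


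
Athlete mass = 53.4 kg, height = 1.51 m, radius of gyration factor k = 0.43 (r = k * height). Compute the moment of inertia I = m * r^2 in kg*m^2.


r = k * height = 0.43 * 1.51 = 0.6493 m
r^2 = 0.6493^2 = 0.42159
I = 53.4 * 0.42159 = 22.513 kg*m^2

22.513 kg*m^2


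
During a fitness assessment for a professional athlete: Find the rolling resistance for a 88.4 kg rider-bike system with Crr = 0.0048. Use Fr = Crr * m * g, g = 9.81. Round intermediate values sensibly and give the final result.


m * g = 88.4 * 9.81 = 867.204 N
Fr = 0.0048 * 867.204 = 4.163 N

4.163 N


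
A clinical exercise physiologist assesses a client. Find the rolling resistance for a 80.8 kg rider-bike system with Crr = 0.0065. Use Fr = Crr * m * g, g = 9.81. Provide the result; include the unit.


m * g = 80.8 * 9.81 = 792.648 N
Fr = 0.0065 * 792.648 = 5.152 N

5.152 N


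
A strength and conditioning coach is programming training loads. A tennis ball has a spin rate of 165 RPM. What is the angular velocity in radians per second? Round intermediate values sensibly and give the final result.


Convert RPM to rad/s: multiply by 2*pi and divide by 60
omega = 165 * 2 * pi / 60
= 17.279 rad/s

17.279 rad/s


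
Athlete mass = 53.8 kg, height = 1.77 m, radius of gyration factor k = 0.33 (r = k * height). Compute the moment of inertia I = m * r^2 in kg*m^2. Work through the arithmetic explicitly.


r = k * height = 0.33 * 1.77 = 0.5841 m
r^2 = 0.5841^2 = 0.341173
I = 53.8 * 0.341173 = 18.355 kg*m^2

18.355 kg*m^2


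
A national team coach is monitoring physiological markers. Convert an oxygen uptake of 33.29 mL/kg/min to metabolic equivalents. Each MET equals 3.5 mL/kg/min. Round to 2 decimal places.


One MET = 3.5 mL/kg/min
Number of METs = 33.29 / 3.5
= 9.51 METs

9.51 METs


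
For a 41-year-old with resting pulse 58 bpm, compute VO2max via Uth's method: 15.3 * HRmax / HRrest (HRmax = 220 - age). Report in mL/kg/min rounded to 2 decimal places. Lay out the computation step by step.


Step 1: HRmax = 220 - 41 = 179 bpm
Step 2: Ratio = 179 / 58 = 3.0862
Step 3: VO2max = 15.3 * 3.0862 = 47.22 mL/kg/min

47.22 mL/kg/min


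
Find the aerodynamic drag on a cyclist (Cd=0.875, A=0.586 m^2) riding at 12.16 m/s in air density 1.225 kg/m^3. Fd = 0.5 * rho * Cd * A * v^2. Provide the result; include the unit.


Fd = 0.5 * 1.225 * 0.875 * 0.586 * 12.16^2
= 0.5 * 1.225 * 0.875 * 0.586 * 147.8656
= 46.439 N

46.439 N


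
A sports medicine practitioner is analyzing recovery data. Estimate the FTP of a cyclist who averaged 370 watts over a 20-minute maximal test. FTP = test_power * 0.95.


FTP = 370 * 0.95 = 351.5 W

351.5 W


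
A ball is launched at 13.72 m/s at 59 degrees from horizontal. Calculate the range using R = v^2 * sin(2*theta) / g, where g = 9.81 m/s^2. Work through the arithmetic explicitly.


sin(2 * 59) = sin(118) = 0.882948
v^2 = 13.72^2 = 188.2384
R = 188.2384 * 0.882948 / 9.81
= 16.942 m

16.942 m


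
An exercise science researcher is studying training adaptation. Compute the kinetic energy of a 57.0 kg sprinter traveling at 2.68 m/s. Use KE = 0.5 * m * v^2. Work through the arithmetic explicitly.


Velocity squared = 7.1824
KE = 0.5 * 57.0 * 7.1824 = 204.7 J

204.7 J


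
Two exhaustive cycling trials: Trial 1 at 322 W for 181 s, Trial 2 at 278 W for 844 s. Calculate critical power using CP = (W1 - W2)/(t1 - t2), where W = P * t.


W1 = 322 * 181 = 58282 J
W2 = 278 * 844 = 234632 J
CP = (58282 - 234632) / (181 - 844)
= -176350 / -663
= 265.99 W

265.99 W


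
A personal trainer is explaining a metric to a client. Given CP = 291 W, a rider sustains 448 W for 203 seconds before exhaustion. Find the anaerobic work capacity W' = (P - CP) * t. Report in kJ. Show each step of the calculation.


Excess power = 448 - 291 = 157 W
Work above CP = 157 * 203 = 31871 J
W' = 31.871 kJ

31.871 kJ


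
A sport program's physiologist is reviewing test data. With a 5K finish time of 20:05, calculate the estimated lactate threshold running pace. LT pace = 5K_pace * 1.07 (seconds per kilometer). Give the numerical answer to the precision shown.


Race duration = 1205 s for 5 km
Average pace = 1205 / 5 = 241.0 s/km
LT pace = 241.0 * 1.07
= 257.87 s/km

257.87 s/km


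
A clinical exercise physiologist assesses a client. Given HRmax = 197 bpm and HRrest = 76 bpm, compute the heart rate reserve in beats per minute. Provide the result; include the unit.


Heart rate reserve = maximum HR minus resting HR
HRR = 197 - 76 = 121 bpm

121 bpm


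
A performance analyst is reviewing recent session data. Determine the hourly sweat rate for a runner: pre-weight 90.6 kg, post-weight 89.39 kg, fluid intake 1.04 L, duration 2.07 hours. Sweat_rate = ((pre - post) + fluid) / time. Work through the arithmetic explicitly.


Mass lost = 90.6 - 89.39 = 1.21 kg
Add fluid consumed: 1.21 + 1.04 = 2.25 L total sweat
Sweat rate = 2.25 / 2.07 = 1.087 L/h

1.087 L/h


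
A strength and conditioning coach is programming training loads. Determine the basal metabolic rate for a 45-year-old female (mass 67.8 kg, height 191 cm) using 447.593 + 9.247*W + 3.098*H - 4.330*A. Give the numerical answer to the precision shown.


BMR = 447.593 + 9.247*67.8 + 3.098*191 - 4.330*45
= 1471.41 kcal/day

1471.41 kcal/day


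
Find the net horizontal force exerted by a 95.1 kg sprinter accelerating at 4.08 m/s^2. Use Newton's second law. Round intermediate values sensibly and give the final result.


Newton's second law: F = m * a
F = 95.1 * 4.08 = 388.01 N

388.01 N


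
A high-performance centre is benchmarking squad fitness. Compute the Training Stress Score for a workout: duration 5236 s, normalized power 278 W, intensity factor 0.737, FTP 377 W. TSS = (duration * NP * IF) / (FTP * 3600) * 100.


Product = 5236 * 278 * 0.737 = 1072783.096
Base = 377 * 3600 = 1357200
TSS = 1072783.096 / 1357200 * 100 = 79.04

79.04 TSS


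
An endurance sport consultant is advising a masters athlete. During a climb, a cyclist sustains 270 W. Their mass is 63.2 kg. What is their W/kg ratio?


Power-to-weight = 270 W / 63.2 kg
= 4.272 W/kg

4.272 W/kg


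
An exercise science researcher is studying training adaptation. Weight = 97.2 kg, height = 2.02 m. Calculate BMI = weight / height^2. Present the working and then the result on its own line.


height^2 = 2.02^2 = 4.0804
BMI = 97.2 / 4.0804 = 23.82 kg/m^2

23.82 kg/m^2


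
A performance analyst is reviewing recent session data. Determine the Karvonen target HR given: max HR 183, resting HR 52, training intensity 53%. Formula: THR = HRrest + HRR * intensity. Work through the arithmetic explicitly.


HRR = HRmax - HRrest = 183 - 52 = 131
THR = 52 + 131 * 0.53
= 121.43 bpm

121.43 bpm


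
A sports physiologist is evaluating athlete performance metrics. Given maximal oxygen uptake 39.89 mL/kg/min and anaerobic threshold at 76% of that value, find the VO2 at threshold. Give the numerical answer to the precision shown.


Percentage as decimal = 0.76
VO2 at AT = 39.89 * 0.76 = 30.32 mL/kg/min

30.32 mL/kg/min


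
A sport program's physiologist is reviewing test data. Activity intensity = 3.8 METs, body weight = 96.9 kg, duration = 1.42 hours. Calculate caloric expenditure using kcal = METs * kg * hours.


kcal = 3.8 * 96.9 * 1.42
= 368.22 * 1.42
= 522.87 kcal

522.87 kcal


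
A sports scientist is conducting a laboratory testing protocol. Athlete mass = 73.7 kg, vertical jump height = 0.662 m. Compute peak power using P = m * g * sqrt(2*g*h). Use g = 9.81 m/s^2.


sqrt(2 * 9.81 * 0.662) = sqrt(12.98844) = 3.603948 m/s
P = 73.7 * 9.81 * 3.603948
= 2605.64 W

2605.64 W


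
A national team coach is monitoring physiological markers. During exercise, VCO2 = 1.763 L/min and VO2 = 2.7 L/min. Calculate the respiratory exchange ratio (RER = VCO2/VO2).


RER = VCO2 / VO2
= 1.763 / 2.7
= 0.653

0.653


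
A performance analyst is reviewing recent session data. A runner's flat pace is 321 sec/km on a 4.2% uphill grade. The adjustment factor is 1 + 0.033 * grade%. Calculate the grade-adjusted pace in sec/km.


Factor = 1 + 0.033 * 4.2 = 1.1386
Adjusted pace = 321 * 1.1386
= 365.49 sec/km

365.49 s/km


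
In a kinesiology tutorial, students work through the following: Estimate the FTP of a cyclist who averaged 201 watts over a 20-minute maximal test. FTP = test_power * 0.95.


FTP = 201 * 0.95 = 190.95 W

190.95 W


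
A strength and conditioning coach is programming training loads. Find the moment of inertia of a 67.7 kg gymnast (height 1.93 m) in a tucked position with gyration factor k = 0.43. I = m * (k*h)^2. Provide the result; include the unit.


Radius of gyration = 0.43 * 1.93 = 0.8299 m
I = 67.7 * 0.8299^2
= 67.7 * 0.688734
= 46.627 kg*m^2

46.627 kg*m^2


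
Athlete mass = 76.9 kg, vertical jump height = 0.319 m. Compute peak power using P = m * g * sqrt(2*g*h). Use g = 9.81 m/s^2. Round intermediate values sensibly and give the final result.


sqrt(2 * 9.81 * 0.319) = sqrt(6.25878) = 2.501755 m/s
P = 76.9 * 9.81 * 2.501755
= 1887.3 W

1887.3 W


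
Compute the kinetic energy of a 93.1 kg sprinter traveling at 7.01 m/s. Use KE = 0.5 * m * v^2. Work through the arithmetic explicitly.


Velocity squared = 49.1401
KE = 0.5 * 93.1 * 49.1401 = 2287.47 J

2287.47 J


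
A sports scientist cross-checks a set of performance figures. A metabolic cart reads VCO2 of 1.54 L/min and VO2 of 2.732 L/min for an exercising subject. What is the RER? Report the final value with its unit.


RER = VCO2 / VO2 = 1.54 / 2.732 = 0.5637

0.5637


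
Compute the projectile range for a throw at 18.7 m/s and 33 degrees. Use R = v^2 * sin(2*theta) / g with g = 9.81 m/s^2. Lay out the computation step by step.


Two times the angle = 66 degrees
sin(66) = 0.913545
R = 349.69 * 0.913545 / 9.81 = 32.564 m

32.564 m


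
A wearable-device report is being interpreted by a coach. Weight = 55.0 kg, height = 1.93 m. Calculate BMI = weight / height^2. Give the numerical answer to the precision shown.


height^2 = 1.93^2 = 3.7249
BMI = 55.0 / 3.7249 = 14.77 kg/m^2

14.77 kg/m^2


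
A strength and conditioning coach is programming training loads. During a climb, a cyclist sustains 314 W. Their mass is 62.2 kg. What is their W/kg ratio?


Power-to-weight = 314 W / 62.2 kg
= 5.048 W/kg

5.048 W/kg


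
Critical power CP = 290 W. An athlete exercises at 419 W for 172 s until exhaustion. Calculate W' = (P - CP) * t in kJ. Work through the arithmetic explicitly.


P - CP = 419 - 290 = 129 W
W' = 129 * 172 = 22188 J
= 22188 / 1000 = 22.188 kJ

22.188 kJ


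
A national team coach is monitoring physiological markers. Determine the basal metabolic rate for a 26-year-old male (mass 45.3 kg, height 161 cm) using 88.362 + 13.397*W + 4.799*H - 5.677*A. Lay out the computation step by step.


BMR = 88.362 + 13.397*45.3 + 4.799*161 - 5.677*26
= 1320.28 kcal/day

1320.28 kcal/day


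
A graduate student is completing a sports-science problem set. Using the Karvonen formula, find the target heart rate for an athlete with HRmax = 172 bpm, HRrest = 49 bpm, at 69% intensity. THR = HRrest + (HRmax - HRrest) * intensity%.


HRR = 172 - 49 = 123
THR = 49 + 123 * 0.69
= 49 + 84.87
= 133.87 bpm

133.87 bpm


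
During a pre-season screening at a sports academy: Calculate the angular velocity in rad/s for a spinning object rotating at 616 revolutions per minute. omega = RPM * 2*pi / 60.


omega = RPM * 2*pi / 60
= 616 * 6.28318531 / 60
= 64.507 rad/s

64.507 rad/s


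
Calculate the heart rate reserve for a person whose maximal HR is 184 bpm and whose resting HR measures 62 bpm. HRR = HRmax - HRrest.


HRmax = 184 bpm
HRrest = 62 bpm
HRR = 184 - 62 = 122 bpm

122 bpm


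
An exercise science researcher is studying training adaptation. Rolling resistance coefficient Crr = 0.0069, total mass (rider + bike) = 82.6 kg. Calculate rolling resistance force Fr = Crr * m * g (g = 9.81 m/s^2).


Fr = Crr * m * g
= 0.0069 * 82.6 * 9.81
= 5.591 N

5.591 N


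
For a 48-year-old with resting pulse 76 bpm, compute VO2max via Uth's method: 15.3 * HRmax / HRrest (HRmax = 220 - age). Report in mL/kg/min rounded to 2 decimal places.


Step 1: HRmax = 220 - 48 = 172 bpm
Step 2: Ratio = 172 / 76 = 2.2632
Step 3: VO2max = 15.3 * 2.2632 = 34.63 mL/kg/min

34.63 mL/kg/min


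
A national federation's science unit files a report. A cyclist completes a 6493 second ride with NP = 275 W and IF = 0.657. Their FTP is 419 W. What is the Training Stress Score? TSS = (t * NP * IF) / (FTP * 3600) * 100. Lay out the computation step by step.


t * NP * IF = 6493 * 275 * 0.657 = 1173122.775
FTP * 3600 = 1508400
TSS = (1173122.775 / 1508400) * 100 = 77.77

77.77 TSS


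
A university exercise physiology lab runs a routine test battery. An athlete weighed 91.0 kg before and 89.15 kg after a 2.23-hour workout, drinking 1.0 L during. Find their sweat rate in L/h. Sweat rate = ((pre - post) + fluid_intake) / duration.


Body mass change = 1.85 kg
Total sweat loss = 1.85 + 1.0 = 2.85 L
Rate = 2.85 / 2.23 = 1.278 L/h

1.278 L/h


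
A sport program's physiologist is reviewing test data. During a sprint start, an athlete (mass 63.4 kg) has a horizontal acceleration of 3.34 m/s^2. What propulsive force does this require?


Propulsive force = mass * acceleration
= 63.4 kg * 3.34 m/s^2
= 211.76 N

211.76 N


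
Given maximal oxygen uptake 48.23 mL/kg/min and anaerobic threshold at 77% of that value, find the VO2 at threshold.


Percentage as decimal = 0.77
VO2 at AT = 48.23 * 0.77 = 37.14 mL/kg/min

37.14 mL/kg/min


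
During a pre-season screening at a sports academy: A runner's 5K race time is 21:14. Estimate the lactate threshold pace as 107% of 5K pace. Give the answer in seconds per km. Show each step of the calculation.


Total race time = 21*60 + 14 = 1274 seconds
5K pace = 1274 / 5 = 254.8 sec/km
LT pace = 254.8 * 1.07 = 272.64 sec/km

272.64 s/km


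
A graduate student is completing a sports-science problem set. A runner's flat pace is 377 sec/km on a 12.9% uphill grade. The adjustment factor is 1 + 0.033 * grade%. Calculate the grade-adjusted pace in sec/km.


Factor = 1 + 0.033 * 12.9 = 1.4257
Adjusted pace = 377 * 1.4257
= 537.49 sec/km

537.49 s/km


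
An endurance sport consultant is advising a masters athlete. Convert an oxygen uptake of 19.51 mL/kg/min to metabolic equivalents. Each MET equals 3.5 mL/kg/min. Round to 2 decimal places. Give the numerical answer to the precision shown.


One MET = 3.5 mL/kg/min
Number of METs = 19.51 / 3.5
= 5.57 METs

5.57 METs


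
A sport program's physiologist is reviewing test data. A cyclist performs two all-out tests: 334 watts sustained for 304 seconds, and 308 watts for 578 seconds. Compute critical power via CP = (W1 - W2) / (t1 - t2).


W1 = P1 * t1 = 334 * 304 = 101536 J
W2 = P2 * t2 = 308 * 578 = 178024 J
CP = (101536 - 178024) / (304 - 578)
= 279.15 W

279.15 W


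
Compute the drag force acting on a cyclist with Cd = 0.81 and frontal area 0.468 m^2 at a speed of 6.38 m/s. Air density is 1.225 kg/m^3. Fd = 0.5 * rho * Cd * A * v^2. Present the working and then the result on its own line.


Step 1: v^2 = 40.7044
Step 2: Fd = 0.5 * 1.225 * 0.81 * 0.468 * 40.7044
= 9.451 N

9.451 N


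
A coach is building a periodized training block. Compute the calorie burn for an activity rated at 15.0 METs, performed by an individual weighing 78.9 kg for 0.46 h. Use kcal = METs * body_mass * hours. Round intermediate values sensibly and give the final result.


Product of METs and mass = 15.0 * 78.9 = 1183.5
Total kcal = 1183.5 * 0.46 = 544.41 kcal

544.41 kcal


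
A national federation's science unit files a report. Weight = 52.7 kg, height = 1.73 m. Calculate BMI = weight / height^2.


height^2 = 1.73^2 = 2.9929
BMI = 52.7 / 2.9929 = 17.61 kg/m^2

17.61 kg/m^2


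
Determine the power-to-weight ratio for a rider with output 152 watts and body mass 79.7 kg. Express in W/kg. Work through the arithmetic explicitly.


P/W = 152 / 79.7 = 1.907 W/kg

1.907 W/kg


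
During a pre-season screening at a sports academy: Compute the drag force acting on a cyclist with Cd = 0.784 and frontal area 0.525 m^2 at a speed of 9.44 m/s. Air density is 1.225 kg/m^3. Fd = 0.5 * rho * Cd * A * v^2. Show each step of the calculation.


Step 1: v^2 = 89.1136
Step 2: Fd = 0.5 * 1.225 * 0.784 * 0.525 * 89.1136
= 22.466 N

22.466 N


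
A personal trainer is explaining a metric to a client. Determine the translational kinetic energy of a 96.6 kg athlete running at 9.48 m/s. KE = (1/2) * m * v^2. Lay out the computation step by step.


KE = 0.5 * m * v^2
= 0.5 * 96.6 * 9.48^2
= 0.5 * 96.6 * 89.8704
= 4340.74 J

4340.74 J


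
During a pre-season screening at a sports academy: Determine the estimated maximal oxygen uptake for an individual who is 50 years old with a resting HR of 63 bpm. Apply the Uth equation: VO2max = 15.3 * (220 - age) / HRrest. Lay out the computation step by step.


HRmax = 220 - 50 = 170
VO2max = 15.3 * (170 / 63)
= 15.3 * 2.6984
= 41.29 mL/kg/min

41.29 mL/kg/min


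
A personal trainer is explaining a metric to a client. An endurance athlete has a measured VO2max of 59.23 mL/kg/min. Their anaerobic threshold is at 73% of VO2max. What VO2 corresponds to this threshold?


Anaerobic threshold VO2 = VO2max * 73%
= 59.23 * 0.73
= 43.24 mL/kg/min

43.24 mL/kg/min


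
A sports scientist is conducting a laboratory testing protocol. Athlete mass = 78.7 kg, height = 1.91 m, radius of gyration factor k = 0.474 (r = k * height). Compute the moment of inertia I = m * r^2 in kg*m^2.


r = k * height = 0.474 * 1.91 = 0.90534 m
r^2 = 0.90534^2 = 0.819641
I = 78.7 * 0.819641 = 64.506 kg*m^2

64.506 kg*m^2


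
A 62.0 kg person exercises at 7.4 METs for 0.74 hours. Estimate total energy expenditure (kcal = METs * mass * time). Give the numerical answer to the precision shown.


Energy = METs * mass(kg) * time(h)
= 7.4 * 62.0 * 0.74
= 339.51 kcal

339.51 kcal


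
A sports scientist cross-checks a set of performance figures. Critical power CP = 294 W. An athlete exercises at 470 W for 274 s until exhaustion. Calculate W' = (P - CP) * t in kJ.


P - CP = 470 - 294 = 176 W
W' = 176 * 274 = 48224 J
= 48224 / 1000 = 48.224 kJ

48.224 kJ


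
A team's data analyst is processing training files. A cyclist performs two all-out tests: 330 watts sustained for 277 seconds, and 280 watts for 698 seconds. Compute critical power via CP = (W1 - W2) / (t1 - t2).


W1 = P1 * t1 = 330 * 277 = 91410 J
W2 = P2 * t2 = 280 * 698 = 195440 J
CP = (91410 - 195440) / (277 - 698)
= 247.1 W

247.1 W


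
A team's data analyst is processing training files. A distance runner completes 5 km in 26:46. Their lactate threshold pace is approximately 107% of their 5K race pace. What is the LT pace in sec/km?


Convert to seconds: 26 min 46 s = 1606 s
Pace per km = 1606 / 5 = 321.2 s/km
LT pace = 321.2 * 1.07 = 343.68 s/km

343.68 s/km


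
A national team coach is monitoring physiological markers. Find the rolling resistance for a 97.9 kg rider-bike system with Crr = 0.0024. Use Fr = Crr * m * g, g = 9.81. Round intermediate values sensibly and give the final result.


m * g = 97.9 * 9.81 = 960.399 N
Fr = 0.0024 * 960.399 = 2.305 N

2.305 N


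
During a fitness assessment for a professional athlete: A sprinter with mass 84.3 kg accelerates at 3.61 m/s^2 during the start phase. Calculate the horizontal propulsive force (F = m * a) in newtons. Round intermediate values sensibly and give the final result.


F = m * a
= 84.3 * 3.61
= 304.32 N

304.32 N
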